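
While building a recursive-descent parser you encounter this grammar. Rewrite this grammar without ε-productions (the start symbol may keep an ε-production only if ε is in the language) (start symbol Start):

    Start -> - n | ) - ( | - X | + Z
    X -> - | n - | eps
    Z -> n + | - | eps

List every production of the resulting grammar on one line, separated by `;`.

Start -> - n | ) - ( | - X | - | + Z | +; X -> - | n -; Z -> n + | -

Nullable nonterminals: {X, Z}.
ε ∉ L(G), so no ε-production is kept.
Add the nullable-subset variants: Start → - X gives - X | -. Start → + Z gives + Z | +.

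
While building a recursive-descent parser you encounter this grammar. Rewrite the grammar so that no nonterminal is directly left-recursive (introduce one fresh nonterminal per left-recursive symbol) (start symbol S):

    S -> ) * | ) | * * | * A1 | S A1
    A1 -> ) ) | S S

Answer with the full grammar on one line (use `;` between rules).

S -> ) * S' | ) S' | * * S' | * A1 S'; A1 -> ) ) | S S; S' -> A1 S' | ε

Directly left-recursive nonterminal: S.
For S: α = {A1}, β = {) *, ), * *, * A1}. Rewrite as S → β S' and S' → α S' | ε.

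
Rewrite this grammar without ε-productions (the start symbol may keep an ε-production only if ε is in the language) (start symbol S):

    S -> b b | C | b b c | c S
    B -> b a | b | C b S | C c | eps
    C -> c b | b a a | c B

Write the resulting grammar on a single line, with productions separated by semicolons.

S -> b b | C | b b c | c S; B -> b a | b | C b S | C c; C -> c b | b a a | c B | c

Nullable nonterminals: {B}.
ε ∉ L(G), so no ε-production is kept.
For each production, add variants omitting each subset of nullable occurrences: C → c B gives c B | c.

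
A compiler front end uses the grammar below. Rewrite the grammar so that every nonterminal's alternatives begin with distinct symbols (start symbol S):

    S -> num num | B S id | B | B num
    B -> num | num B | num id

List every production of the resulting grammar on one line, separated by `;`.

S has alternatives sharing prefix 'B': factor to S → B S' with S' → S id | ε | num.
B has alternatives sharing prefix 'num': factor to B → num B' with B' → ε | B | id.

S -> num num | B S'; B -> num B'; S' -> S id | ε | num; B' -> ε | B | id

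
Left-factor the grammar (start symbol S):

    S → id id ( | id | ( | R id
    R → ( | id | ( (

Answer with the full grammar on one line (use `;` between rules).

S → ( | R id | id S'; R → id | ( R'; S' → id ( | epsilon; R' → epsilon | (

S has alternatives sharing prefix 'id': factor to S → id S' with S' → id ( | ε.
R has alternatives sharing prefix '(': factor to R → ( R' with R' → ε | (.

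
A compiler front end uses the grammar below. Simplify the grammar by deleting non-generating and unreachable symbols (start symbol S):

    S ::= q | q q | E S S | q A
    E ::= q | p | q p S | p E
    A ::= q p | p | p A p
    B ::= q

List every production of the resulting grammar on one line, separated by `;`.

S ::= q | q q | E S S | q A; E ::= q | p | q p S | p E; A ::= q p | p | p A p

Generating nonterminals: {A, B, E, S}.
Reachable from S after that: {A, E, S}.
Removed useless symbols: {B} and every production mentioning them.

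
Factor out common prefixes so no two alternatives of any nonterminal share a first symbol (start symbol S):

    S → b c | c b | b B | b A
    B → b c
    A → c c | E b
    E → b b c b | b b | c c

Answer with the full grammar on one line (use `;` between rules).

S → c b | b S'; B → b c; A → c c | E b; E → c c | b b E'; S' → c | B | A; E' → c b | ε

S has alternatives sharing prefix 'b': factor to S → b S' with S' → c | B | A.
E has alternatives sharing prefix 'b b': factor to E → b b E' with E' → c b | ε.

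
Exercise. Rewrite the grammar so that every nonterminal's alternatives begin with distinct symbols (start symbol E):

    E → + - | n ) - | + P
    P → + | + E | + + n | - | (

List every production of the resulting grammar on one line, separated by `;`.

E has alternatives sharing prefix '+': factor to E → + E' with E' → - | P.
P has alternatives sharing prefix '+': factor to P → + P' with P' → ε | E | + n.

E → n ) - | + E'; P → - | ( | + P'; E' → - | P; P' → ε | E | + n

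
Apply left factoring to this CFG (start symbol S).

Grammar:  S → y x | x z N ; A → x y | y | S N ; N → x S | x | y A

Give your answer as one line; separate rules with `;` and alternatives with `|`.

S → y x | x z N; A → x y | y | S N; N → y A | x N'; N' → S | epsilon

N has alternatives sharing prefix 'x': factor to N → x N' with N' → S | ε.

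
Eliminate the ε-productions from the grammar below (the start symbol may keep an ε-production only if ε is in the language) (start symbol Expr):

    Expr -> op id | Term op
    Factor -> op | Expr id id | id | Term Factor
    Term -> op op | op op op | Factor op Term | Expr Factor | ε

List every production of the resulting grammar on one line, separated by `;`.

Nullable set = {Term}.
ε ∉ L(G), so no ε-production is kept.
Add the nullable-subset variants: Expr → Term op gives Term op | op. Term → Factor op Term gives Factor op Term | Factor op.

Expr -> op id | Term op | op; Factor -> op | Expr id id | id | Term Factor; Term -> op op | op op op | Factor op Term | Factor op | Expr Factor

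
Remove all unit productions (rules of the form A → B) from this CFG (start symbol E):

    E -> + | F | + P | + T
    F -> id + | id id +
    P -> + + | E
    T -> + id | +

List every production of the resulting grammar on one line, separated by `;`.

E -> + | + P | + T | id + | id id +; F -> id + | id id +; P -> + | + P | + T | + + | id + | id id +; T -> + id | +

Unit pairs: E ⇒* {F}; P ⇒* {E, F}.
For each unit pair (A, B), copy every non-unit production of B to A, then drop all unit productions.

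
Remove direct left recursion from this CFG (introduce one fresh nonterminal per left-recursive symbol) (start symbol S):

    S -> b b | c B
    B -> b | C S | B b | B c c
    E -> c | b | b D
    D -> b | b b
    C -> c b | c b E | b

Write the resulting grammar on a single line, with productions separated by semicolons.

S -> b b | c B; B -> b B' | C S B'; E -> c | b | b D; D -> b | b b; C -> c b | c b E | b; B' -> b B' | c c B' | ε

Directly left-recursive nonterminal: B.
For B: α = {b, c c}, β = {b, C S}. Rewrite as B → β B' and B' → α B' | ε.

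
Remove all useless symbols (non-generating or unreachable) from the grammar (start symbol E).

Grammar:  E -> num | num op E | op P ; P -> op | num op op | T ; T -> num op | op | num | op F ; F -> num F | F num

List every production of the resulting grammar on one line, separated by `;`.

E -> num | num op E | op P; P -> op | num op op | T; T -> num op | op | num

Generating nonterminals: {E, P, T}.
Reachable from E after that: {E, P, T}.
Removed useless symbols: {F} and every production mentioning them.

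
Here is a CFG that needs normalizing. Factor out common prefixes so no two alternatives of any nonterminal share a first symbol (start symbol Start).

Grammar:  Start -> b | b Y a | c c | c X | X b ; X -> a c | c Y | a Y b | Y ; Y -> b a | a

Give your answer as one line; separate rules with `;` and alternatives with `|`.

Start has alternatives sharing prefix 'b': factor to Start → b Start1 with Start1 → ε | Y a.
Start has alternatives sharing prefix 'c': factor to Start → c Start2 with Start2 → c | X.
X has alternatives sharing prefix 'a': factor to X → a X1 with X1 → c | Y b.

Start -> X b | b Start1 | c Start2; X -> c Y | Y | a X1; Y -> b a | a; Start1 -> epsilon | Y a; Start2 -> c | X; X1 -> c | Y b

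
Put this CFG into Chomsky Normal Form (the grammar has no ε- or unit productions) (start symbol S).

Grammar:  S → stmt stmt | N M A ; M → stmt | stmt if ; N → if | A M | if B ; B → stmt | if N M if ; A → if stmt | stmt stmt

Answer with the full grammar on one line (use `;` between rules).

Introduce a nonterminal for each terminal appearing in a rule of length ≥ 2: X1 → stmt, X2 → if.
Binarize each right-hand side of length ≥ 3 by chaining fresh nonterminals (Y1, Y2, …): affected rules were S → N M A; B → X2 N M X2.

S → X1 X1 | N Y1; M → stmt | X1 X2; N → if | A M | X2 B; B → stmt | X2 Y2; A → X2 X1 | X1 X1; X1 → stmt; X2 → if; Y1 → M A; Y2 → N Y3; Y3 → M X2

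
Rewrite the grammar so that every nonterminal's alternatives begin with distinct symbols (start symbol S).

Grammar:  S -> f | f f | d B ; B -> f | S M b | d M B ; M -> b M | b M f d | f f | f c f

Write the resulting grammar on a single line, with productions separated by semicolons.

S -> d B | f S'; B -> f | S M b | d M B; M -> b M M' | f M''; S' -> ε | f; M' -> ε | f d; M'' -> f | c f

S has alternatives sharing prefix 'f': factor to S → f S' with S' → ε | f.
M has alternatives sharing prefix 'b M': factor to M → b M M' with M' → ε | f d.
M has alternatives sharing prefix 'f': factor to M → f M'' with M'' → f | c f.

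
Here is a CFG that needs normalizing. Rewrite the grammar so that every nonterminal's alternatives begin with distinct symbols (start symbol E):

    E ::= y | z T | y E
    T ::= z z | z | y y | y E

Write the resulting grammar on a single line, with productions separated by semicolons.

E ::= z T | y E'; T ::= z T' | y T''; E' ::= ε | E; T' ::= z | ε; T'' ::= y | E

E has alternatives sharing prefix 'y': factor to E → y E' with E' → ε | E.
T has alternatives sharing prefix 'z': factor to T → z T' with T' → z | ε.
T has alternatives sharing prefix 'y': factor to T → y T'' with T'' → y | E.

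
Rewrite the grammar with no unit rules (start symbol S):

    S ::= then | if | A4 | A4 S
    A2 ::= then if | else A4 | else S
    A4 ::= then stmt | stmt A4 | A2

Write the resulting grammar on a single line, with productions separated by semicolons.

S ::= then stmt | stmt A4 | then if | else A4 | else S | then | if | A4 S; A2 ::= then if | else A4 | else S; A4 ::= then stmt | stmt A4 | then if | else A4 | else S

Unit pairs: A4 ⇒* {A2}; S ⇒* {A2, A4}.
For each unit pair (A, B), copy every non-unit production of B to A, then drop all unit productions.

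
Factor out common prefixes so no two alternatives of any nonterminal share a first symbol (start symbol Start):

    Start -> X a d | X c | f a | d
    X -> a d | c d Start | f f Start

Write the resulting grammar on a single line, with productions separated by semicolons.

Start has alternatives sharing prefix 'X': factor to Start → X Start1 with Start1 → a d | c.

Start -> f a | d | X Start1; X -> a d | c d Start | f f Start; Start1 -> a d | c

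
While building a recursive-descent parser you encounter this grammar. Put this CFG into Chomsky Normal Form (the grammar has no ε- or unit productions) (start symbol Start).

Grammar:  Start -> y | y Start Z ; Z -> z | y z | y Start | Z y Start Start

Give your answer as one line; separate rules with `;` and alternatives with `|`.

Introduce a nonterminal for each terminal appearing in a rule of length ≥ 2: X1 → y, X2 → z.
Binarize each right-hand side of length ≥ 3 by chaining fresh nonterminals (Y1, Y2, …): affected rules were Start → X1 Start Z; Z → Z X1 Start Start.

Start -> y | X1 Y1; Z -> z | X1 X2 | X1 Start | Z Y2; X1 -> y; X2 -> z; Y1 -> Start Z; Y2 -> X1 Y3; Y3 -> Start Start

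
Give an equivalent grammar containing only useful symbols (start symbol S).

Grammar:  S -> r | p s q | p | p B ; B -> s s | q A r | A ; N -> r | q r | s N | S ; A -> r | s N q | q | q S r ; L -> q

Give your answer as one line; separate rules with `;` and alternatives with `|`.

S -> r | p s q | p | p B; B -> s s | q A r | A; N -> r | q r | s N | S; A -> r | s N q | q | q S r

Generating nonterminals: {A, B, L, N, S}.
Reachable from S after that: {A, B, N, S}.
Removed useless symbols: {L} and every production mentioning them.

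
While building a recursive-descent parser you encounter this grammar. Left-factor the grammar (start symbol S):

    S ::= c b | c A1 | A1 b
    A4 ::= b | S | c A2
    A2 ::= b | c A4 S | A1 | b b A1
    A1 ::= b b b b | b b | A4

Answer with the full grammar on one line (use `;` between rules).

S has alternatives sharing prefix 'c': factor to S → c S' with S' → b | A1.
A2 has alternatives sharing prefix 'b': factor to A2 → b A2' with A2' → ε | b A1.
A1 has alternatives sharing prefix 'b b': factor to A1 → b b A1' with A1' → b b | ε.

S ::= A1 b | c S'; A4 ::= b | S | c A2; A2 ::= c A4 S | A1 | b A2'; A1 ::= A4 | b b A1'; S' ::= b | A1; A2' ::= ε | b A1; A1' ::= b b | ε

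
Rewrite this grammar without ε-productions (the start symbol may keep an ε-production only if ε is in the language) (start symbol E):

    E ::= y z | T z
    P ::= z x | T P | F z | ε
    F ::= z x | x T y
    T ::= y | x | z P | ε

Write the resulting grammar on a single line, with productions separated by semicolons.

Nullable nonterminals: {P, T}.
ε ∉ L(G), so no ε-production is kept.
Expand every rule over subsets of its nullable positions: E → T z gives T z | z. P → T P gives T P | T. F → x T y gives x T y | x y. T → z P gives z P | z.

E ::= y z | T z | z; P ::= z x | T P | T | F z; F ::= z x | x T y | x y; T ::= y | x | z P | z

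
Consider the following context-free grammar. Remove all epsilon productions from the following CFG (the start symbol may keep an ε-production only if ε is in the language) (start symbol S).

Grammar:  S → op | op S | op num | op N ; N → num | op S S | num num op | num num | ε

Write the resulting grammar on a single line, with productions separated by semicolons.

The nullable symbols are {N}.
ε ∉ L(G), so no ε-production is kept.

S → op | op S | op num | op N; N → num | op S S | num num op | num num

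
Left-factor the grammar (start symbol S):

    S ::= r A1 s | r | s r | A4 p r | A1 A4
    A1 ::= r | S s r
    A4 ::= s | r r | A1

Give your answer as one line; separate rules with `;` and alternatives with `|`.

S has alternatives sharing prefix 'r': factor to S → r S' with S' → A1 s | ε.

S ::= s r | A4 p r | A1 A4 | r S'; A1 ::= r | S s r; A4 ::= s | r r | A1; S' ::= A1 s | ε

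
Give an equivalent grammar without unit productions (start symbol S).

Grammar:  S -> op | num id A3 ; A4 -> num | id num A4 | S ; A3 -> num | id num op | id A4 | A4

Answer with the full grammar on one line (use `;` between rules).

S -> op | num id A3; A4 -> num | id num A4 | op | num id A3; A3 -> num | id num A4 | op | num id A3 | id num op | id A4

Unit pairs: A3 ⇒* {A4, S}; A4 ⇒* {S}.
Replace each nonterminal's rules with the union of the non-unit rules of every nonterminal it unit-derives.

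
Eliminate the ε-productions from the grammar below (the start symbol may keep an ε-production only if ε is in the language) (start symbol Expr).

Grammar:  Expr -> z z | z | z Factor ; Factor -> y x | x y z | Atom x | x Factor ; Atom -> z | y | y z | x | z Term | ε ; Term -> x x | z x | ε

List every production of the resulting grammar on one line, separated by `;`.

Expr -> z z | z | z Factor; Factor -> y x | x y z | Atom x | x | x Factor; Atom -> z | y | y z | x | z Term; Term -> x x | z x

Nullable set = {Atom, Term}.
ε ∉ L(G), so no ε-production is kept.
Add the nullable-subset variants: Factor → Atom x gives Atom x | x.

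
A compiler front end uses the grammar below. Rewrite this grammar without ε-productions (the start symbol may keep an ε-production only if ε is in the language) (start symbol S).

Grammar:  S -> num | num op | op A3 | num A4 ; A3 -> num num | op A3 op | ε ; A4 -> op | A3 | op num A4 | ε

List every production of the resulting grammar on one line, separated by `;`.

Nullable set = {A3, A4}.
ε ∉ L(G), so no ε-production is kept.
For each production, add variants omitting each subset of nullable occurrences: S → op A3 gives op A3 | op. A3 → op A3 op gives op A3 op | op op. A4 → op num A4 gives op num A4 | op num.

S -> num | num op | op A3 | op | num A4; A3 -> num num | op A3 op | op op; A4 -> op | A3 | op num A4 | op num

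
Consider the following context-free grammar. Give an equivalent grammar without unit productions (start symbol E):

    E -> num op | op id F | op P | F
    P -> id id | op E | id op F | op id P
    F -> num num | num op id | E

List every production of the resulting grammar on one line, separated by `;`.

E -> num op | op id F | op P | num num | num op id; P -> id id | op E | id op F | op id P; F -> num op | op id F | op P | num num | num op id

Unit pairs: E ⇒* {F}; F ⇒* {E}.
For each unit pair (A, B), copy every non-unit production of B to A, then drop all unit productions.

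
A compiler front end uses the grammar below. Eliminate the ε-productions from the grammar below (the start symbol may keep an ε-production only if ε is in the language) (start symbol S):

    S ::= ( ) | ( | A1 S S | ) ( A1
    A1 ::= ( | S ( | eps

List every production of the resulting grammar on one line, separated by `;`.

The nullable symbols are {A1}.
ε ∉ L(G), so no ε-production is kept.
Add the nullable-subset variants: S → A1 S S gives A1 S S | S S. S → ) ( A1 gives ) ( A1 | ) (.

S ::= ( ) | ( | A1 S S | S S | ) ( A1 | ) (; A1 ::= ( | S (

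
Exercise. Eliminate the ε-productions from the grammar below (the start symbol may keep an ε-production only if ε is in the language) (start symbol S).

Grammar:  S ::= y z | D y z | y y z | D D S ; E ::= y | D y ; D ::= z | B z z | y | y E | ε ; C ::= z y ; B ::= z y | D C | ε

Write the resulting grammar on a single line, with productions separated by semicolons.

The nullable symbols are {B, D}.
ε ∉ L(G), so no ε-production is kept.
Add the nullable-subset variants: S → D D S gives D D S | D S. D → B z z gives B z z | z z. B → D C gives D C | C.

S ::= y z | D y z | y y z | D D S | D S; E ::= y | D y; D ::= z | B z z | z z | y | y E; C ::= z y; B ::= z y | D C | C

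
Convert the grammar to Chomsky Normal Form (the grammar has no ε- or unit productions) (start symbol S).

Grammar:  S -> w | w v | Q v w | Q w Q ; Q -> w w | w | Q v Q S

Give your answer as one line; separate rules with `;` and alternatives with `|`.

Introduce a nonterminal for each terminal appearing in a rule of length ≥ 2: X1 → w, X2 → v.
Binarize each right-hand side of length ≥ 3 by chaining fresh nonterminals (Y1, Y2, …): affected rules were S → Q X2 X1; S → Q X1 Q; Q → Q X2 Q S.

S -> w | X1 X2 | Q Y1 | Q Y2; Q -> X1 X1 | w | Q Y3; X1 -> w; X2 -> v; Y1 -> X2 X1; Y2 -> X1 Q; Y3 -> X2 Y4; Y4 -> Q S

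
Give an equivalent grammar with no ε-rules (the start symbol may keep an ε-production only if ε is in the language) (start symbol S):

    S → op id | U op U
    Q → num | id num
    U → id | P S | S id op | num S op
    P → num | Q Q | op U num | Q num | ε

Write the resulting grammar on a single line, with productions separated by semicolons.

Nullable set = {P}.
ε ∉ L(G), so no ε-production is kept.
Add the nullable-subset variants: U → P S gives P S | S.

S → op id | U op U; Q → num | id num; U → id | P S | S | S id op | num S op; P → num | Q Q | op U num | Q num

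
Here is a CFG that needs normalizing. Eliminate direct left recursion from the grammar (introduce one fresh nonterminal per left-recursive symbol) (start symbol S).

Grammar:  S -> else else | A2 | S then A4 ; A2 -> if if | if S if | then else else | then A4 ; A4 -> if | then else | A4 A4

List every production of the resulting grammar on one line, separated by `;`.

S -> else else S' | A2 S'; A2 -> if if | if S if | then else else | then A4; A4 -> if A4' | then else A4'; S' -> then A4 S' | ε; A4' -> A4 A4' | ε

S, A4 are directly left-recursive.
For S: α = {then A4}, β = {else else, A2}. Rewrite as S → β S' and S' → α S' | ε.
For A4: α = {A4}, β = {if, then else}. Rewrite as A4 → β A4' and A4' → α A4' | ε.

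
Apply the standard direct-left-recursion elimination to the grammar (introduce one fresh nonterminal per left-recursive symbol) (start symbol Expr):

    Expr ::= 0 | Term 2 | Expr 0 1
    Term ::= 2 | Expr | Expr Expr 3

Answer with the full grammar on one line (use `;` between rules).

Expr is directly left-recursive.
For Expr: α = {0 1}, β = {0, Term 2}. Rewrite as Expr → β Expr1 and Expr1 → α Expr1 | ε.

Expr ::= 0 Expr1 | Term 2 Expr1; Term ::= 2 | Expr | Expr Expr 3; Expr1 ::= 0 1 Expr1 | eps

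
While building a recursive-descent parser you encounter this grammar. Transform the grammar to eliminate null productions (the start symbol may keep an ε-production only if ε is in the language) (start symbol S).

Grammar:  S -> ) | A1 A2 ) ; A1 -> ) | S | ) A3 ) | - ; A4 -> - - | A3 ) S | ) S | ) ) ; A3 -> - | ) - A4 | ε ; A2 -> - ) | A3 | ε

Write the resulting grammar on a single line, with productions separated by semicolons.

S -> ) | A1 A2 ) | A1 ); A1 -> ) | S | ) A3 ) | ) ) | -; A4 -> - - | A3 ) S | ) S | ) ); A3 -> - | ) - A4; A2 -> - ) | A3

Nullable nonterminals: {A2, A3}.
ε ∉ L(G), so no ε-production is kept.
Add the nullable-subset variants: S → A1 A2 ) gives A1 A2 ) | A1 ). A1 → ) A3 ) gives ) A3 ) | ) ). A4 → A3 ) S gives A3 ) S | ) S.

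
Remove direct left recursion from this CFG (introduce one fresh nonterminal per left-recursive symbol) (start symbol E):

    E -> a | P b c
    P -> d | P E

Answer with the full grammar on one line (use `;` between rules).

P is directly left-recursive.
For P: α = {E}, β = {d}. Rewrite as P → β P' and P' → α P' | ε.

E -> a | P b c; P -> d P'; P' -> E P' | ε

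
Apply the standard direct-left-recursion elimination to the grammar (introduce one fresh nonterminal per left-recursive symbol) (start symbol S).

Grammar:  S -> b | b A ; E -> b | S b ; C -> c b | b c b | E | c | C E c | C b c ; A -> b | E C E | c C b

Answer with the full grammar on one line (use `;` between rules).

C is directly left-recursive.
For C: α = {E c, b c}, β = {c b, b c b, E, c}. Rewrite as C → β C' and C' → α C' | ε.

S -> b | b A; E -> b | S b; C -> c b C' | b c b C' | E C' | c C'; A -> b | E C E | c C b; C' -> E c C' | b c C' | ε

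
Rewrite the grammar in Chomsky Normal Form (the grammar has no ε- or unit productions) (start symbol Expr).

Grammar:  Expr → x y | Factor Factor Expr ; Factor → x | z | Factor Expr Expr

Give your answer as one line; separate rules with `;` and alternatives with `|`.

Introduce a nonterminal for each terminal appearing in a rule of length ≥ 2: X1 → x, X2 → y.
Binarize each right-hand side of length ≥ 3 by chaining fresh nonterminals (Y1, Y2, …): affected rules were Expr → Factor Factor Expr; Factor → Factor Expr Expr.

Expr → X1 X2 | Factor Y1; Factor → x | z | Factor Y2; X1 → x; X2 → y; Y1 → Factor Expr; Y2 → Expr Expr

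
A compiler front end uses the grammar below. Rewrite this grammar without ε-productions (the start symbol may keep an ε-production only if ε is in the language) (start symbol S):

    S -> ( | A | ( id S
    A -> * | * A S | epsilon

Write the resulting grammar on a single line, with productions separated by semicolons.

S -> ( | A | ( id S | ( id | ε; A -> * | * A S | * A | * S

Nullable nonterminals: {A, S}.
ε ∈ L(G) since S is nullable, so keep S → ε.
For each production, add variants omitting each subset of nullable occurrences: S → ( id S gives ( id S | ( id. A → * A S gives * A S | * A | * S.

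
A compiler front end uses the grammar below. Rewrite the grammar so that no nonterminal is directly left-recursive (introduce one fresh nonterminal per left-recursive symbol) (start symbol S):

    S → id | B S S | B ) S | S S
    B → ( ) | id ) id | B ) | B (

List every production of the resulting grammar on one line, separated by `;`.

Directly left-recursive nonterminals: S, B.
For S: α = {S}, β = {id, B S S, B ) S}. Rewrite as S → β S' and S' → α S' | ε.
For B: α = {), (}, β = {( ), id ) id}. Rewrite as B → β B' and B' → α B' | ε.

S → id S' | B S S S' | B ) S S'; B → ( ) B' | id ) id B'; S' → S S' | ε; B' → ) B' | ( B' | ε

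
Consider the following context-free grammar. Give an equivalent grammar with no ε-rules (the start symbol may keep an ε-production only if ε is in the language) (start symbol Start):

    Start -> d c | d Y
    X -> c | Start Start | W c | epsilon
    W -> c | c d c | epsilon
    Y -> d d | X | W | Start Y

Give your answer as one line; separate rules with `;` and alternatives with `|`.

Start -> d c | d Y | d; X -> c | Start Start | W c; W -> c | c d c; Y -> d d | X | W | Start Y | Start

The nullable symbols are {W, X, Y}.
ε ∉ L(G), so no ε-production is kept.
Add the nullable-subset variants: Start → d Y gives d Y | d. Y → Start Y gives Start Y | Start.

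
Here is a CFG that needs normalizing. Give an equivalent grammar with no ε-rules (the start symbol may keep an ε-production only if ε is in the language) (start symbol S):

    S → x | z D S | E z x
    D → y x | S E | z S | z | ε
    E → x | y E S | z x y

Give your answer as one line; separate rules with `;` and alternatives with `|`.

S → x | z D S | z S | E z x; D → y x | S E | z S | z; E → x | y E S | z x y

Nullable nonterminals: {D}.
ε ∉ L(G), so no ε-production is kept.
Expand every rule over subsets of its nullable positions: S → z D S gives z D S | z S.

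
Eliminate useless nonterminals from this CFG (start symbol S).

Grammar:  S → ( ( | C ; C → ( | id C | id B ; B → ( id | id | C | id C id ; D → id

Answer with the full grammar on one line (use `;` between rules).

Generating nonterminals: {B, C, D, S}.
Reachable from S after that: {B, C, S}.
Removed useless symbols: {D} and every production mentioning them.

S → ( ( | C; C → ( | id C | id B; B → ( id | id | C | id C id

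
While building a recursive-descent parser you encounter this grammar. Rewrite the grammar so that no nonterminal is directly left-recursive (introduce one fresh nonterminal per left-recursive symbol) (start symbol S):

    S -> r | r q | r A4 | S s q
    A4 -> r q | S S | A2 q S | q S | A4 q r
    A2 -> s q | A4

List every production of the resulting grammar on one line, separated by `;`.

S, A4 are directly left-recursive.
For S: α = {s q}, β = {r, r q, r A4}. Rewrite as S → β S' and S' → α S' | ε.
For A4: α = {q r}, β = {r q, S S, A2 q S, q S}. Rewrite as A4 → β A4' and A4' → α A4' | ε.

S -> r S' | r q S' | r A4 S'; A4 -> r q A4' | S S A4' | A2 q S A4' | q S A4'; A2 -> s q | A4; S' -> s q S' | ε; A4' -> q r A4' | ε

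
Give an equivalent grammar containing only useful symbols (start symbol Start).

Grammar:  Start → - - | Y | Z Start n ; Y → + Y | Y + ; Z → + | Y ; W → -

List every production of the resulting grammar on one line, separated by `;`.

Start → - - | Z Start n; Z → +

Generating nonterminals: {Start, W, Z}.
Reachable from Start after that: {Start, Z}.
Removed useless symbols: {W, Y} and every production mentioning them.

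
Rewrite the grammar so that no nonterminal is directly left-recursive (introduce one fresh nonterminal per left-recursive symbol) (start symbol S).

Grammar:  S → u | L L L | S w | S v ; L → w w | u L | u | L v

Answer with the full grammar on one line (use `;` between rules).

S, L are directly left-recursive.
For S: α = {w, v}, β = {u, L L L}. Rewrite as S → β S' and S' → α S' | ε.
For L: α = {v}, β = {w w, u L, u}. Rewrite as L → β L' and L' → α L' | ε.

S → u S' | L L L S'; L → w w L' | u L L' | u L'; S' → w S' | v S' | epsilon; L' → v L' | epsilon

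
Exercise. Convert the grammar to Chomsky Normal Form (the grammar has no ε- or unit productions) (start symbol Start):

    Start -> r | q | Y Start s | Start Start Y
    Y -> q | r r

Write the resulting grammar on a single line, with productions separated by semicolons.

Start -> r | q | Y Y1 | Start Y2; Y -> q | X2 X2; X1 -> s; X2 -> r; Y1 -> Start X1; Y2 -> Start Y

Introduce a nonterminal for each terminal appearing in a rule of length ≥ 2: X1 → s, X2 → r.
Binarize each right-hand side of length ≥ 3 by chaining fresh nonterminals (Y1, Y2, …): affected rules were Start → Y Start X1; Start → Start Start Y.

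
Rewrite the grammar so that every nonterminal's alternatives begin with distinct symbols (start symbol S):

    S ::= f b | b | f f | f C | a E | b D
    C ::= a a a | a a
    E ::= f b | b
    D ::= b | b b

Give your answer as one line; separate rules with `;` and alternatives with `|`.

S has alternatives sharing prefix 'f': factor to S → f S' with S' → b | f | C.
S has alternatives sharing prefix 'b': factor to S → b S'' with S'' → ε | D.
C has alternatives sharing prefix 'a a': factor to C → a a C' with C' → a | ε.
D has alternatives sharing prefix 'b': factor to D → b D' with D' → ε | b.

S ::= a E | f S' | b S''; C ::= a a C'; E ::= f b | b; D ::= b D'; S' ::= b | f | C; S'' ::= ε | D; C' ::= a | ε; D' ::= ε | b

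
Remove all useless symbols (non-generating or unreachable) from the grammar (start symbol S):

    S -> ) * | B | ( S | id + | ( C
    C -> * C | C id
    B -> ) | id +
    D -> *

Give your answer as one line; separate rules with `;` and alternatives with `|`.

Generating nonterminals: {B, D, S}.
Reachable from S after that: {B, S}.
Removed useless symbols: {C, D} and every production mentioning them.

S -> ) * | B | ( S | id +; B -> ) | id +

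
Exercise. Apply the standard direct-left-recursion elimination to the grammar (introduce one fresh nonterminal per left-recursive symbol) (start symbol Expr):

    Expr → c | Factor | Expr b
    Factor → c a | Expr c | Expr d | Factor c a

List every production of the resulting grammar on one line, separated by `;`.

Expr, Factor are directly left-recursive.
For Expr: α = {b}, β = {c, Factor}. Rewrite as Expr → β Expr1 and Expr1 → α Expr1 | ε.
For Factor: α = {c a}, β = {c a, Expr c, Expr d}. Rewrite as Factor → β Factor1 and Factor1 → α Factor1 | ε.

Expr → c Expr1 | Factor Expr1; Factor → c a Factor1 | Expr c Factor1 | Expr d Factor1; Expr1 → b Expr1 | ε; Factor1 → c a Factor1 | ε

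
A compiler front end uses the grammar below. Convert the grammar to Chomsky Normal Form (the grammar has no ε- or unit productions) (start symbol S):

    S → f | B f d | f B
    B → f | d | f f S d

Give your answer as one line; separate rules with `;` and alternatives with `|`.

S → f | B Y1 | X1 B; B → f | d | X1 Y2; X1 → f; X2 → d; Y1 → X1 X2; Y2 → X1 Y3; Y3 → S X2

Introduce a nonterminal for each terminal appearing in a rule of length ≥ 2: X1 → f, X2 → d.
Binarize each right-hand side of length ≥ 3 by chaining fresh nonterminals (Y1, Y2, …): affected rules were S → B X1 X2; B → X1 X1 S X2.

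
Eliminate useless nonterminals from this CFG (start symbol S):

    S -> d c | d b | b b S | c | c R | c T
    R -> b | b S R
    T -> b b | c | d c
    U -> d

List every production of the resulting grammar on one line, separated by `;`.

S -> d c | d b | b b S | c | c R | c T; R -> b | b S R; T -> b b | c | d c

Generating nonterminals: {R, S, T, U}.
Reachable from S after that: {R, S, T}.
Removed useless symbols: {U} and every production mentioning them.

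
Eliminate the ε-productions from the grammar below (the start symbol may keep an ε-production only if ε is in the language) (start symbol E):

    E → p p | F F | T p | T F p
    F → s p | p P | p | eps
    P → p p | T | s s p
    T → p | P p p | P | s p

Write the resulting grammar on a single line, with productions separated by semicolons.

Nullable set = {E, F}.
ε ∈ L(G) since E is nullable, so keep E → ε.
For each production, add variants omitting each subset of nullable occurrences: E → F F gives F F | F.

E → p p | F F | F | T p | T F p | ε; F → s p | p P | p; P → p p | T | s s p; T → p | P p p | P | s p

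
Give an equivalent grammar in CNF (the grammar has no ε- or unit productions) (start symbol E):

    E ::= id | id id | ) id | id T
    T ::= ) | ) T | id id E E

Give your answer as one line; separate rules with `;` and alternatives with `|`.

Introduce a nonterminal for each terminal appearing in a rule of length ≥ 2: X1 → id, X2 → ).
Binarize each right-hand side of length ≥ 3 by chaining fresh nonterminals (Y1, Y2, …): affected rules were T → X1 X1 E E.

E ::= id | X1 X1 | X2 X1 | X1 T; T ::= ) | X2 T | X1 Y1; X1 ::= id; X2 ::= ); Y1 ::= X1 Y2; Y2 ::= E E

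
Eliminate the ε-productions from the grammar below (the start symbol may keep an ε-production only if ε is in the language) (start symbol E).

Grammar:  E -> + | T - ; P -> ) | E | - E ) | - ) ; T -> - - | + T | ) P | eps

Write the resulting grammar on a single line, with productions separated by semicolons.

The nullable symbols are {T}.
ε ∉ L(G), so no ε-production is kept.
Add the nullable-subset variants: E → T - gives T - | -. T → + T gives + T | +.

E -> + | T - | -; P -> ) | E | - E ) | - ); T -> - - | + T | + | ) P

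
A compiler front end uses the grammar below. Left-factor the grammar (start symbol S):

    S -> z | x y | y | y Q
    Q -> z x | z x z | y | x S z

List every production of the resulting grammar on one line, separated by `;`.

S has alternatives sharing prefix 'y': factor to S → y S' with S' → ε | Q.
Q has alternatives sharing prefix 'z x': factor to Q → z x Q' with Q' → ε | z.

S -> z | x y | y S'; Q -> y | x S z | z x Q'; S' -> ε | Q; Q' -> ε | z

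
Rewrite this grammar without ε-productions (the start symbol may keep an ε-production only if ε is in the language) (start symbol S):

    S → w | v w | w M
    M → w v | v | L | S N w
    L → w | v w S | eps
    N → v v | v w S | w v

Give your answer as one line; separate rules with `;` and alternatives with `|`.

S → w | v w | w M; M → w v | v | L | S N w; L → w | v w S; N → v v | v w S | w v

The nullable symbols are {L, M}.
ε ∉ L(G), so no ε-production is kept.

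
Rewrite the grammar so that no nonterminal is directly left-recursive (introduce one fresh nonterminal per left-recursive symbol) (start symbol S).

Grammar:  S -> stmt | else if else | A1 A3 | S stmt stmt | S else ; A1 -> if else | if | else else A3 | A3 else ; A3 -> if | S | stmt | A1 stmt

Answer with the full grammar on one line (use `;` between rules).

S -> stmt S' | else if else S' | A1 A3 S'; A1 -> if else | if | else else A3 | A3 else; A3 -> if | S | stmt | A1 stmt; S' -> stmt stmt S' | else S' | ε

S is directly left-recursive.
For S: α = {stmt stmt, else}, β = {stmt, else if else, A1 A3}. Rewrite as S → β S' and S' → α S' | ε.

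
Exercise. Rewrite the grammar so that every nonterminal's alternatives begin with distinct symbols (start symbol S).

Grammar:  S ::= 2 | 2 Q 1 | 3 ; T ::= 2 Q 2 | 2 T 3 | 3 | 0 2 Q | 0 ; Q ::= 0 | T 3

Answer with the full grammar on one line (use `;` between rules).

S ::= 3 | 2 S'; T ::= 3 | 2 T' | 0 T''; Q ::= 0 | T 3; S' ::= ε | Q 1; T' ::= Q 2 | T 3; T'' ::= 2 Q | ε

S has alternatives sharing prefix '2': factor to S → 2 S' with S' → ε | Q 1.
T has alternatives sharing prefix '2': factor to T → 2 T' with T' → Q 2 | T 3.
T has alternatives sharing prefix '0': factor to T → 0 T'' with T'' → 2 Q | ε.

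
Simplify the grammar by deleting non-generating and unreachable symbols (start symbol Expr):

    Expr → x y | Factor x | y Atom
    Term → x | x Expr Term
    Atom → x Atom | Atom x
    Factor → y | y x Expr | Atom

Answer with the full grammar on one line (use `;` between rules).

Generating nonterminals: {Expr, Factor, Term}.
Reachable from Expr after that: {Expr, Factor}.
Removed useless symbols: {Atom, Term} and every production mentioning them.

Expr → x y | Factor x; Factor → y | y x Expr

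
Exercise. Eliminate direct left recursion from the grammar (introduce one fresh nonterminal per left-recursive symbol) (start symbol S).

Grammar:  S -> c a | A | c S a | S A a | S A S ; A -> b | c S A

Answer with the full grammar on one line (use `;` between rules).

S is directly left-recursive.
For S: α = {A a, A S}, β = {c a, A, c S a}. Rewrite as S → β S' and S' → α S' | ε.

S -> c a S' | A S' | c S a S'; A -> b | c S A; S' -> A a S' | A S S' | epsilon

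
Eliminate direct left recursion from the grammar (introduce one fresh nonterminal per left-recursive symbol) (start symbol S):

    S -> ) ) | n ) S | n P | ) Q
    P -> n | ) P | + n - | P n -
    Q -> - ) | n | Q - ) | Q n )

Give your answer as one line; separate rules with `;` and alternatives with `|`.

S -> ) ) | n ) S | n P | ) Q; P -> n P' | ) P P' | + n - P'; Q -> - ) Q' | n Q'; P' -> n - P' | eps; Q' -> - ) Q' | n ) Q' | eps

Left recursion appears on P, Q.
For P: α = {n -}, β = {n, ) P, + n -}. Rewrite as P → β P' and P' → α P' | ε.
For Q: α = {- ), n )}, β = {- ), n}. Rewrite as Q → β Q' and Q' → α Q' | ε.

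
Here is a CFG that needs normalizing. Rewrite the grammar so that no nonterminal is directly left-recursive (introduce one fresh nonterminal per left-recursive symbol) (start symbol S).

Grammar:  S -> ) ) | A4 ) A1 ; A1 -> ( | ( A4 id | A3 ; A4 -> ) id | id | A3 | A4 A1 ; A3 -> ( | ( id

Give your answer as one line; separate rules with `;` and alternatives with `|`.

S -> ) ) | A4 ) A1; A1 -> ( | ( A4 id | A3; A4 -> ) id A4' | id A4' | A3 A4'; A3 -> ( | ( id; A4' -> A1 A4' | ε

Directly left-recursive nonterminal: A4.
For A4: α = {A1}, β = {) id, id, A3}. Rewrite as A4 → β A4' and A4' → α A4' | ε.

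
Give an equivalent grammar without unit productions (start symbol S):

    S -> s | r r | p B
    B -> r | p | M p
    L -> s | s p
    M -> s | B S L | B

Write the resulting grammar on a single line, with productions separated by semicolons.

Unit pairs: M ⇒* {B}.
For each unit pair (A, B), copy every non-unit production of B to A, then drop all unit productions.

S -> s | r r | p B; B -> r | p | M p; L -> s | s p; M -> r | p | M p | s | B S L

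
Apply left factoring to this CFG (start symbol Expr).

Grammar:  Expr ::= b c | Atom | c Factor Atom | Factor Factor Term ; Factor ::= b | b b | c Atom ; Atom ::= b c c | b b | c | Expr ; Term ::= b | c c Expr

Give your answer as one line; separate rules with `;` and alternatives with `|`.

Factor has alternatives sharing prefix 'b': factor to Factor → b Factor1 with Factor1 → ε | b.
Atom has alternatives sharing prefix 'b': factor to Atom → b Atom1 with Atom1 → c c | b.

Expr ::= b c | Atom | c Factor Atom | Factor Factor Term; Factor ::= c Atom | b Factor1; Atom ::= c | Expr | b Atom1; Term ::= b | c c Expr; Factor1 ::= ε | b; Atom1 ::= c c | b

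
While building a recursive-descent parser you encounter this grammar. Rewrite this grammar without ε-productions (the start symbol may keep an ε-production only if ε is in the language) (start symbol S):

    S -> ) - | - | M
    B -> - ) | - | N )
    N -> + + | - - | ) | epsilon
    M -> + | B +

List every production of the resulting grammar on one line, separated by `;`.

S -> ) - | - | M; B -> - ) | - | N ) | ); N -> + + | - - | ); M -> + | B +

Nullable set = {N}.
ε ∉ L(G), so no ε-production is kept.
Expand every rule over subsets of its nullable positions: B → N ) gives N ) | ).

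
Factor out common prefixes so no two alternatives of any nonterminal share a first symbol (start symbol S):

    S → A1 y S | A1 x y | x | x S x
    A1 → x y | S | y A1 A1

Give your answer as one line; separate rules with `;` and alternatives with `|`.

S → A1 S' | x S''; A1 → x y | S | y A1 A1; S' → y S | x y; S'' → ε | S x

S has alternatives sharing prefix 'A1': factor to S → A1 S' with S' → y S | x y.
S has alternatives sharing prefix 'x': factor to S → x S'' with S'' → ε | S x.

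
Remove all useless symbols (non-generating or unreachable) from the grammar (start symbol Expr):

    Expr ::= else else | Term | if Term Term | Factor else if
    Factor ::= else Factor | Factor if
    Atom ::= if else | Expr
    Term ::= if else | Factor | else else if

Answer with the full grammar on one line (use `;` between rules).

Expr ::= else else | Term | if Term Term; Term ::= if else | else else if

Generating nonterminals: {Atom, Expr, Term}.
Reachable from Expr after that: {Expr, Term}.
Removed useless symbols: {Atom, Factor} and every production mentioning them.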